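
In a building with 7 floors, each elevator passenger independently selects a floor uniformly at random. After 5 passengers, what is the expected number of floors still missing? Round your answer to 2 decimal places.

For each floor, P(unseen after 5) = (6/7)^5 = 0.463.
By linearity of expectation, E[unseen] = 7·(6/7)^5 = 3.239.

3.24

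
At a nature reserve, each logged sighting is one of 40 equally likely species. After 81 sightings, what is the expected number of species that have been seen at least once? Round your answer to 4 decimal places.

For each species, P(seen in 81 sightings) = 1 - (39/40)^81 = 0.87136.
By linearity of expectation, E[distinct seen] = 40·(1 - (39/40)^81) = 34.85443.

34.8544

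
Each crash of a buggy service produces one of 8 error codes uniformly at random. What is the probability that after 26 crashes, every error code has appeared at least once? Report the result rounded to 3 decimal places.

Let A_i be the event that error code i is missing after 26 crashes. By inclusion–exclusion on the A_i,
P(all seen) = Σ_{j=0}^{8} (-1)^j C(8,j)((8-j)/8)^26
= 1.0000 - 0.2485 + 0.0158 - 0.0003 + 0.0000 - 0.0000 + 0.0000 - 0.0000 + 0.0000
= 0.7670.

0.767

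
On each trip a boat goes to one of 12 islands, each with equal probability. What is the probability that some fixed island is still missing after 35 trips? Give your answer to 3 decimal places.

0.048

Each trip misses the fixed island with probability (12-1)/12 = 11/12, independently.
P(still missing after 35) = (11/12)^35 = 0.0476.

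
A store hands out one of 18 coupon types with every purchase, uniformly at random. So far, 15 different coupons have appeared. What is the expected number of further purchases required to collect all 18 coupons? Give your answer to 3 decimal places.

From k distinct to k+1 distinct takes on average 18/(18-k) purchases.
Sum over k = 15,...,17: E = 18/3 + 18/2 + 18/1 = 33.0000.

33.000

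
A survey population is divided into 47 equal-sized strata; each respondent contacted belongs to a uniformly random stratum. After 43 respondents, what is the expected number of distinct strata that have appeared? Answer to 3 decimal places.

For each stratum, P(seen in 43 respondents) = 1 - (46/47)^43 = 0.6034.
By linearity of expectation, E[distinct seen] = 47·(1 - (46/47)^43) = 28.3587.

28.359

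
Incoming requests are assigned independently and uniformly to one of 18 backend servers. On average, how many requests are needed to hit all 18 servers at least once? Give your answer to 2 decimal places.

The wait to go from k to k+1 distinct servers is geometric with mean 18/(18-k).
E[T] = 18/18 + 18/17 + 18/16 + ... + 18/2 + 18/1 = 18·H_{18}.
H_{18} = 3.495, so E[T] = 62.912.

62.91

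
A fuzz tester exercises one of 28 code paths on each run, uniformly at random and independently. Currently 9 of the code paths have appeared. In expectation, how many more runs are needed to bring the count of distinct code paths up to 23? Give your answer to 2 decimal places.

35.40

With k distinct code paths already seen, the next new one takes an expected 28/(28-k) runs.
Sum over k = 9,...,22: E = 28/19 + 28/18 + 28/17 + ... + 28/7 + 28/6 = 35.403.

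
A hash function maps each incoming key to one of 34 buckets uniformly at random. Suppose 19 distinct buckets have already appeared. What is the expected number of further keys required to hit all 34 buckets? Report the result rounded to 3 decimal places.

With k distinct buckets already seen, the next new one takes an expected 34/(34-k) keys.
Sum over k = 19,...,33: E = 34/15 + 34/14 + 34/13 + ... + 34/2 + 34/1 = 112.8198.

112.820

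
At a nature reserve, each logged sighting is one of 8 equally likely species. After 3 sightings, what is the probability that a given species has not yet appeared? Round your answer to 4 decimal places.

0.6699

Each sighting misses the fixed species with probability (8-1)/8 = 7/8, independently.
P(still missing after 3) = (7/8)^3 = 0.66992.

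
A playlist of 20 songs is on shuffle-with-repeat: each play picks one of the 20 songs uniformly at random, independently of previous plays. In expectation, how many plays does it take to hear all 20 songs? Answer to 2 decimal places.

Split into phases: going from k distinct to k+1 distinct takes on average 20/(20-k) plays.
E[T] = 20/20 + 20/19 + 20/18 + ... + 20/2 + 20/1 = 20·H_{20}.
H_{20} = 3.598, so E[T] = 71.955.

71.95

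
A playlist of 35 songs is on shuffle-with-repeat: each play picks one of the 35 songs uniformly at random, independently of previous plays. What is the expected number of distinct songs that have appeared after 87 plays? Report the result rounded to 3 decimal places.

For each song, P(seen in 87 plays) = 1 - (34/35)^87 = 0.9197.
By linearity of expectation, E[distinct seen] = 35·(1 - (34/35)^87) = 32.1893.

32.189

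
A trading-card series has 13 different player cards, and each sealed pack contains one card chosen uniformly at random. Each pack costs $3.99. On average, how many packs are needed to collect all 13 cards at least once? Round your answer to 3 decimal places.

The wait to go from k to k+1 distinct cards is geometric with mean 13/(13-k).
E[T] = 13/13 + 13/12 + 13/11 + ... + 13/2 + 13/1 = 13·H_{13}.
H_{13} = 3.1801, so E[T] = 41.3417.

41.342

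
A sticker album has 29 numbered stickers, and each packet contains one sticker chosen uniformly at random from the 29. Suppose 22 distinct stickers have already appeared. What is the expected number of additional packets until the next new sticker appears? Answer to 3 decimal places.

Each packet yields a new sticker with probability (29-22)/29 = 7/29, so the wait is geometric with mean 29/7.
E = 29/7 = 4.1429.

4.143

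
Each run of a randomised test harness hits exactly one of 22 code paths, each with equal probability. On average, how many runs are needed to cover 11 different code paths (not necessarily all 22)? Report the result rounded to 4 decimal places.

14.7606

Going from k to k+1 distinct takes a geometric number of runs with mean 22/(22-k).
Sum over k = 0,...,10: E = 22/22 + 22/21 + 22/20 + ... + 22/13 + 22/12 = 14.76059.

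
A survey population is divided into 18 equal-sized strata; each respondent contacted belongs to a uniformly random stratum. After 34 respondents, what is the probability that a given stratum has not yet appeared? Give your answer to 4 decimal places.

0.1432

Each respondent misses the fixed stratum with probability (18-1)/18 = 17/18, independently.
P(still missing after 34) = (17/18)^34 = 0.14322.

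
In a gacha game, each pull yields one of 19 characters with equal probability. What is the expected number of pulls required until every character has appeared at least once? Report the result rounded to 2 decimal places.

67.41

After k distinct characters have appeared, the next pull gives a new one with probability (19-k)/19, so the expected wait for the (k+1)-th is 19/(19-k).
E[T] = 19/19 + 19/18 + 19/17 + ... + 19/2 + 19/1 = 19·H_{19}.
H_{19} = 3.548, so E[T] = 67.407.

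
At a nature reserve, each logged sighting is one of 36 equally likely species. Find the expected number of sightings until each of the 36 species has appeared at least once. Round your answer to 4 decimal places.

Split into phases: going from k distinct to k+1 distinct takes on average 36/(36-k) sightings.
E[T] = 36/36 + 36/35 + 36/34 + ... + 36/2 + 36/1 = 36·H_{36}.
H_{36} = 4.17456, so E[T] = 150.28413.

150.2841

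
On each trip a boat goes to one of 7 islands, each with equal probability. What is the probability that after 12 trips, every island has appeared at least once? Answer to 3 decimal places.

By inclusion–exclusion over which islands are missing,
P(all seen) = Σ_{j=0}^{7} (-1)^j C(7,j)((7-j)/7)^12
= 1.0000 - 1.1009 + 0.3704 - 0.0424 + 0.0013 - 0.0000 + 0.0000 - 0.0000
= 0.2285.

0.228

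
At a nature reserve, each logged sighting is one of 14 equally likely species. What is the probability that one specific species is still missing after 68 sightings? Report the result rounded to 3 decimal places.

On each sighting the fixed species fails to appear with probability 13/14.
P(still missing after 68) = (13/14)^68 = 0.0065.

0.006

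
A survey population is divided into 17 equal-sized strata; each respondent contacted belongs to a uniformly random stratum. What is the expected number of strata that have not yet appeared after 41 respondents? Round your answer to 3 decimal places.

For each stratum, P(unseen after 41) = (16/17)^41 = 0.0833.
By linearity of expectation, E[unseen] = 17·(16/17)^41 = 1.4157.

1.416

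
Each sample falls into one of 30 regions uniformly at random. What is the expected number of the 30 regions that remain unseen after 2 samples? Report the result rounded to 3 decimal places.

28.033

For each region, P(unseen after 2) = (29/30)^2 = 0.9344.
By linearity of expectation, E[unseen] = 30·(29/30)^2 = 28.0333.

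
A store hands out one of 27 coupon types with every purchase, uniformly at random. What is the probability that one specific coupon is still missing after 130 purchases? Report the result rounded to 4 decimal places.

Each purchase misses the fixed coupon with probability (27-1)/27 = 26/27, independently.
P(still missing after 130) = (26/27)^130 = 0.00740.

0.0074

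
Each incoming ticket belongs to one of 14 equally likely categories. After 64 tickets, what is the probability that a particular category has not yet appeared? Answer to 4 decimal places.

0.0087

Each ticket misses the fixed category with probability (14-1)/14 = 13/14, independently.
P(still missing after 64) = (13/14)^64 = 0.00871.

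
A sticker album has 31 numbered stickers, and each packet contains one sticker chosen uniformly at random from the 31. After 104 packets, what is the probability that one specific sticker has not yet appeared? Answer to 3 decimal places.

Each packet misses the fixed sticker with probability (31-1)/31 = 30/31, independently.
P(still missing after 104) = (30/31)^104 = 0.0330.

0.033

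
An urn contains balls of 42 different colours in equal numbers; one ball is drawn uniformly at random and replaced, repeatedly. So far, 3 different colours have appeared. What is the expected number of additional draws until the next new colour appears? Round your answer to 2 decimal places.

1.08

Each draw yields a new colour with probability (42-3)/42 = 39/42, so the wait is geometric with mean 42/39.
E = 42/39 = 1.077.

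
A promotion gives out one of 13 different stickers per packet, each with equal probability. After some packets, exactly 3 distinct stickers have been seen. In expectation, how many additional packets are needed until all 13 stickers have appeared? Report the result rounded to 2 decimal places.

With k distinct stickers already seen, the next new one takes an expected 13/(13-k) packets.
Sum over k = 3,...,12: E = 13/10 + 13/9 + 13/8 + ... + 13/2 + 13/1 = 38.077.

38.08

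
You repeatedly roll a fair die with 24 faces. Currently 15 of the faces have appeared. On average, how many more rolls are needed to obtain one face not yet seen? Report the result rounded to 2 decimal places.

Each roll yields a new face with probability (24-15)/24 = 9/24, so the wait is geometric with mean 24/9.
E = 24/9 = 2.667.

2.67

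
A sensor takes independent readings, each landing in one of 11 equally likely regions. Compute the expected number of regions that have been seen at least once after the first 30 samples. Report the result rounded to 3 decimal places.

10.370

For each region, P(seen in 30 samples) = 1 - (10/11)^30 = 0.9427.
By linearity of expectation, E[distinct seen] = 11·(1 - (10/11)^30) = 10.3696.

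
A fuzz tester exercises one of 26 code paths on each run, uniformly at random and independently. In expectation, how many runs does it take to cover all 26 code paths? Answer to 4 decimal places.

100.2149

The wait to go from k to k+1 distinct code paths is geometric with mean 26/(26-k).
E[T] = 26/26 + 26/25 + 26/24 + ... + 26/2 + 26/1 = 26·H_{26}.
H_{26} = 3.85442, so E[T] = 100.21491.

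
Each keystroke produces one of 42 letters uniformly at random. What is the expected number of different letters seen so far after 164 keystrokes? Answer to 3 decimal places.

41.193

For each letter, P(seen in 164 keystrokes) = 1 - (41/42)^164 = 0.9808.
By linearity of expectation, E[distinct seen] = 42·(1 - (41/42)^164) = 41.1929.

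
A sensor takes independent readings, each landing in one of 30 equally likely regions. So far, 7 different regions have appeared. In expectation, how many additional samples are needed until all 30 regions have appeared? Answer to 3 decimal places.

112.029

From k distinct to k+1 distinct takes on average 30/(30-k) samples.
Sum over k = 7,...,29: E = 30/23 + 30/22 + 30/21 + ... + 30/2 + 30/1 = 112.0287.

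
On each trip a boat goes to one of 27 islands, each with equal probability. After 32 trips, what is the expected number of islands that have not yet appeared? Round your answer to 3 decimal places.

For each island, P(unseen after 32) = (26/27)^32 = 0.2989.
By linearity of expectation, E[unseen] = 27·(26/27)^32 = 8.0699.

8.070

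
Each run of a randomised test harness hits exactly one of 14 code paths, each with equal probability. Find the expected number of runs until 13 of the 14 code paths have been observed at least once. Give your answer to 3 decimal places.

31.522

With k distinct code paths already seen, the next new one arrives after an expected 14/(14-k) runs.
Sum over k = 0,...,12: E = 14/14 + 14/13 + 14/12 + ... + 14/3 + 14/2 = 31.5219.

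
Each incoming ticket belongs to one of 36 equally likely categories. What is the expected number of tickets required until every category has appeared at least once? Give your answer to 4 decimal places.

150.2841

The wait to go from k to k+1 distinct categories is geometric with mean 36/(36-k).
E[T] = 36/36 + 36/35 + 36/34 + ... + 36/2 + 36/1 = 36·H_{36}.
H_{36} = 4.17456, so E[T] = 150.28413.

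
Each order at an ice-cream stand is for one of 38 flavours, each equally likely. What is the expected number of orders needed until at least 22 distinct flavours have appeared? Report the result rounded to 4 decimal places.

With k distinct flavours already seen, the next new one arrives after an expected 38/(38-k) orders.
Sum over k = 0,...,21: E = 38/38 + 38/37 + 38/36 + ... + 38/18 + 38/17 = 32.19257.

32.1926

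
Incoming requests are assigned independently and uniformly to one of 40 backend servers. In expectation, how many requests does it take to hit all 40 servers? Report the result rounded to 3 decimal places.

Split into phases: going from k distinct to k+1 distinct takes on average 40/(40-k) requests.
E[T] = 40/40 + 40/39 + 40/38 + ... + 40/2 + 40/1 = 40·H_{40}.
H_{40} = 4.2785, so E[T] = 171.1417.

171.142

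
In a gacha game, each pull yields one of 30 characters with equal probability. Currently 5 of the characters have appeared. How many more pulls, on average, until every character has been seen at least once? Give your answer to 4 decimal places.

114.4787

From k distinct to k+1 distinct takes on average 30/(30-k) pulls.
Sum over k = 5,...,29: E = 30/25 + 30/24 + 30/23 + ... + 30/2 + 30/1 = 114.47875.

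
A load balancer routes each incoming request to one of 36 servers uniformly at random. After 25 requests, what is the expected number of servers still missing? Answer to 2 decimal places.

For each server, P(unseen after 25) = (35/36)^25 = 0.494.
By linearity of expectation, E[unseen] = 36·(35/36)^25 = 17.801.

17.80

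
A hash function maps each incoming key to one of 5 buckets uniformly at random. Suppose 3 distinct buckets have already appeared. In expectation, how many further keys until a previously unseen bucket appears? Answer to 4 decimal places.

Each key yields a new bucket with probability (5-3)/5 = 2/5, so the wait is geometric with mean 5/2.
E = 5/2 = 2.50000.

2.5000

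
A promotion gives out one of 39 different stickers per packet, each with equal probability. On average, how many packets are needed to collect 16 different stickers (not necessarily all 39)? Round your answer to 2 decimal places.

20.25

Going from k to k+1 distinct takes a geometric number of packets with mean 39/(39-k).
Sum over k = 0,...,15: E = 39/39 + 39/38 + 39/37 + ... + 39/25 + 39/24 = 20.251.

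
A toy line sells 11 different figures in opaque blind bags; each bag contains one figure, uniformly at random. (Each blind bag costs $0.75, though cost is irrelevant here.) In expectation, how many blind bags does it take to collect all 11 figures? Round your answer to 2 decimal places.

After k distinct figures have appeared, the next blind bag gives a new one with probability (11-k)/11, so the expected wait for the (k+1)-th is 11/(11-k).
E[T] = 11/11 + 11/10 + 11/9 + ... + 11/2 + 11/1 = 11·H_{11}.
H_{11} = 3.020, so E[T] = 33.219.

33.22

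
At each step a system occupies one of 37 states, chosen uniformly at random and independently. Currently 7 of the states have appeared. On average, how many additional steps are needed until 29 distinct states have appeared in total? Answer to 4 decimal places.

47.2538

From k distinct to k+1 distinct takes on average 37/(37-k) steps.
Sum over k = 7,...,28: E = 37/30 + 37/29 + 37/28 + ... + 37/10 + 37/9 = 47.25381.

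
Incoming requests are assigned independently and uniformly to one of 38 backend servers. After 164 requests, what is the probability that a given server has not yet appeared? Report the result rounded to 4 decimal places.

0.0126

Each request misses the fixed server with probability (38-1)/38 = 37/38, independently.
P(still missing after 164) = (37/38)^164 = 0.01261.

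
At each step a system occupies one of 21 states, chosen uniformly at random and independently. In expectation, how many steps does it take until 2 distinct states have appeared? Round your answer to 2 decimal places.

2.05

Going from k to k+1 distinct takes a geometric number of steps with mean 21/(21-k).
Sum over k = 0,...,1: E = 21/21 + 21/20 = 2.050.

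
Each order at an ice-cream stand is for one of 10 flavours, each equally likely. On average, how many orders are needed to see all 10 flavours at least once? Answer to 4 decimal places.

After k distinct flavours have appeared, the next order gives a new one with probability (10-k)/10, so the expected wait for the (k+1)-th is 10/(10-k).
E[T] = 10/10 + 10/9 + 10/8 + ... + 10/2 + 10/1 = 10·H_{10}.
H_{10} = 2.92897, so E[T] = 29.28968.

29.2897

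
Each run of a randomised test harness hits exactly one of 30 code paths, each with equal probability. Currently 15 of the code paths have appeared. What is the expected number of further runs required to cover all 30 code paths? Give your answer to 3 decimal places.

From k distinct to k+1 distinct takes on average 30/(30-k) runs.
Sum over k = 15,...,29: E = 30/15 + 30/14 + 30/13 + ... + 30/2 + 30/1 = 99.5469.

99.547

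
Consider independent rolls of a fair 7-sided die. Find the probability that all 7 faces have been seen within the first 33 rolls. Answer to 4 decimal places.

0.9571

Let A_i be the event that face i is missing after 33 rolls. By inclusion–exclusion on the A_i,
P(all seen) = Σ_{j=0}^{7} (-1)^j C(7,j)((7-j)/7)^33
= 1.00000 - 0.04324 + 0.00032 - 0.00000 + 0.00000 - 0.00000 + 0.00000 - 0.00000
= 0.95708.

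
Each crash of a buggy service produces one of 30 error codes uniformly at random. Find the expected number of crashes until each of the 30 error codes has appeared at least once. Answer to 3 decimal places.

The wait to go from k to k+1 distinct error codes is geometric with mean 30/(30-k).
E[T] = 30/30 + 30/29 + 30/28 + ... + 30/2 + 30/1 = 30·H_{30}.
H_{30} = 3.9950, so E[T] = 119.8496.

119.850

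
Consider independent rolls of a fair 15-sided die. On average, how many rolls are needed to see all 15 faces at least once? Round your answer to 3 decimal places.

49.773

Split into phases: going from k distinct to k+1 distinct takes on average 15/(15-k) rolls.
E[T] = 15/15 + 15/14 + 15/13 + ... + 15/2 + 15/1 = 15·H_{15}.
H_{15} = 3.3182, so E[T] = 49.7734.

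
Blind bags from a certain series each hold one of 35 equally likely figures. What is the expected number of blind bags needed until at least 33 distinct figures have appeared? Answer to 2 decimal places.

Going from k to k+1 distinct takes a geometric number of blind bags with mean 35/(35-k).
Sum over k = 0,...,32: E = 35/35 + 35/34 + 35/33 + ... + 35/4 + 35/3 = 92.637.

92.64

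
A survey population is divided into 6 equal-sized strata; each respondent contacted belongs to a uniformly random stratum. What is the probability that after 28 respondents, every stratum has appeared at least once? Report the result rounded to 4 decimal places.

0.9638

By inclusion–exclusion over which strata are missing,
P(all seen) = Σ_{j=0}^{6} (-1)^j C(6,j)((6-j)/6)^28
= 1.00000 - 0.03640 + 0.00018 - 0.00000 + 0.00000 - 0.00000 + 0.00000
= 0.96378.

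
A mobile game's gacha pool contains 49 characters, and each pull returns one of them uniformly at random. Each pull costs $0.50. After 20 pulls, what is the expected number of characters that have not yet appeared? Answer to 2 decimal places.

For each character, P(unseen after 20) = (48/49)^20 = 0.662.
By linearity of expectation, E[unseen] = 49·(48/49)^20 = 32.441.

32.44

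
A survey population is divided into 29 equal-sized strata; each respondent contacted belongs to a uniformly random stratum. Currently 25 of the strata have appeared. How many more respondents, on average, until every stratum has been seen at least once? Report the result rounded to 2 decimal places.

From k distinct to k+1 distinct takes on average 29/(29-k) respondents.
Sum over k = 25,...,28: E = 29/4 + 29/3 + 29/2 + 29/1 = 60.417.

60.42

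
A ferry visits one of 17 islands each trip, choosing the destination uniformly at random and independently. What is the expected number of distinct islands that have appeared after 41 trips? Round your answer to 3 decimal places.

For each island, P(seen in 41 trips) = 1 - (16/17)^41 = 0.9167.
By linearity of expectation, E[distinct seen] = 17·(1 - (16/17)^41) = 15.5843.

15.584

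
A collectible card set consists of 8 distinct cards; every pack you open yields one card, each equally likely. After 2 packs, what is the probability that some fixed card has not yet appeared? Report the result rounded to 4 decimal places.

0.7656

Each pack misses the fixed card with probability (8-1)/8 = 7/8, independently.
P(still missing after 2) = (7/8)^2 = 0.76563.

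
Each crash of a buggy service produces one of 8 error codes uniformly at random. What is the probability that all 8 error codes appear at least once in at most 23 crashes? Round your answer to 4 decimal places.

0.6654

Let A_i be the event that error code i is missing after 23 crashes. By inclusion–exclusion on the A_i,
P(all seen) = Σ_{j=0}^{8} (-1)^j C(8,j)((8-j)/8)^23
= 1.00000 - 0.37092 + 0.03746 - 0.00113 + 0.00001 - 0.00000 + 0.00000 - 0.00000 + 0.00000
= 0.66542.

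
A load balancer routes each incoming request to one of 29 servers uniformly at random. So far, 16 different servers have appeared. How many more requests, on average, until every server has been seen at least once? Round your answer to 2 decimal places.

From k distinct to k+1 distinct takes on average 29/(29-k) requests.
Sum over k = 16,...,28: E = 29/13 + 29/12 + 29/11 + ... + 29/2 + 29/1 = 92.224.

92.22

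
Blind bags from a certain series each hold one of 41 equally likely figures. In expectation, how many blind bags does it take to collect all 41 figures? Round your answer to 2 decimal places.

176.42

After k distinct figures have appeared, the next blind bag gives a new one with probability (41-k)/41, so the expected wait for the (k+1)-th is 41/(41-k).
E[T] = 41/41 + 41/40 + 41/39 + ... + 41/2 + 41/1 = 41·H_{41}.
H_{41} = 4.303, so E[T] = 176.420.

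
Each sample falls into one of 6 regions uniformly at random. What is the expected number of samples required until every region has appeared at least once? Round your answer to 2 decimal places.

14.70

The wait to go from k to k+1 distinct regions is geometric with mean 6/(6-k).
E[T] = 6/6 + 6/5 + 6/4 + 6/3 + 6/2 + 6/1 = 6·H_{6}.
H_{6} = 2.450, so E[T] = 14.700.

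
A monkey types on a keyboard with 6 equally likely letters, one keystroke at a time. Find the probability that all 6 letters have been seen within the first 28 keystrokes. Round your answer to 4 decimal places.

By inclusion–exclusion over which letters are missing,
P(all seen) = Σ_{j=0}^{6} (-1)^j C(6,j)((6-j)/6)^28
= 1.00000 - 0.03640 + 0.00018 - 0.00000 + 0.00000 - 0.00000 + 0.00000
= 0.96378.

0.9638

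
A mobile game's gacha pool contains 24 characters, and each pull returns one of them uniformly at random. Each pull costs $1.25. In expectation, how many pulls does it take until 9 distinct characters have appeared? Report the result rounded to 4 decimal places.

10.9855

Going from k to k+1 distinct takes a geometric number of pulls with mean 24/(24-k).
Sum over k = 0,...,8: E = 24/24 + 24/23 + 24/22 + ... + 24/17 + 24/16 = 10.98550.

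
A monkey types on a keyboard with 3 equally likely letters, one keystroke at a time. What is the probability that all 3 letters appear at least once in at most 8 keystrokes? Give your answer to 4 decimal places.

Let A_i be the event that letter i is missing after 8 keystrokes. By inclusion–exclusion on the A_i,
P(all seen) = Σ_{j=0}^{3} (-1)^j C(3,j)((3-j)/3)^8
= 1.00000 - 0.11706 + 0.00046 - 0.00000
= 0.88340.

0.8834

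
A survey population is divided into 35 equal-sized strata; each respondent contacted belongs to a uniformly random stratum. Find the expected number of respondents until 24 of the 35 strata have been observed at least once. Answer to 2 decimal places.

39.44

Going from k to k+1 distinct takes a geometric number of respondents with mean 35/(35-k).
Sum over k = 0,...,23: E = 35/35 + 35/34 + 35/33 + ... + 35/13 + 35/12 = 39.442.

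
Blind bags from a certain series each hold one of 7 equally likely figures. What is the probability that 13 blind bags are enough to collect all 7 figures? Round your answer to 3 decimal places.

0.297

Let A_i be the event that figure i is missing after 13 blind bags. By inclusion–exclusion on the A_i,
P(all seen) = Σ_{j=0}^{7} (-1)^j C(7,j)((7-j)/7)^13
= 1.0000 - 0.9436 + 0.2646 - 0.0242 + 0.0006 - 0.0000 + 0.0000 - 0.0000
= 0.2973.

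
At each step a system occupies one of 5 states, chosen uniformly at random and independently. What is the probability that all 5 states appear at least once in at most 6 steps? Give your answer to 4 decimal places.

0.1152

By inclusion–exclusion over which states are missing,
P(all seen) = Σ_{j=0}^{5} (-1)^j C(5,j)((5-j)/5)^6
= 1.00000 - 1.31072 + 0.46656 - 0.04096 + 0.00032 - 0.00000
= 0.11520.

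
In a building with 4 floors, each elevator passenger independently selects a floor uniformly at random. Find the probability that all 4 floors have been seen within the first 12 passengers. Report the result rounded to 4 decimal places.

0.8748

By inclusion–exclusion over which floors are missing,
P(all seen) = Σ_{j=0}^{4} (-1)^j C(4,j)((4-j)/4)^12
= 1.00000 - 0.12671 + 0.00146 - 0.00000 + 0.00000
= 0.87476.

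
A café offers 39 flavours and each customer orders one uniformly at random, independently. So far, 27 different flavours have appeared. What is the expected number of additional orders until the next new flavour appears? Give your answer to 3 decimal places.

The number of orders until the next new flavour is geometric with success probability 12/39, so its mean is 39/12.
E = 39/12 = 3.2500.

3.250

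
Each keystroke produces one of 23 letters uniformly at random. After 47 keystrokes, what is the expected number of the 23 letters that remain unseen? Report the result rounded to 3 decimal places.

2.847

For each letter, P(unseen after 47) = (22/23)^47 = 0.1238.
By linearity of expectation, E[unseen] = 23·(22/23)^47 = 2.8470.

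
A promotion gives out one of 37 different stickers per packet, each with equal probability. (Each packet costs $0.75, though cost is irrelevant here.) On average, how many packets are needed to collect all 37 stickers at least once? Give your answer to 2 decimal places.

155.46

Split into phases: going from k distinct to k+1 distinct takes on average 37/(37-k) packets.
E[T] = 37/37 + 37/36 + 37/35 + ... + 37/2 + 37/1 = 37·H_{37}.
H_{37} = 4.202, so E[T] = 155.459.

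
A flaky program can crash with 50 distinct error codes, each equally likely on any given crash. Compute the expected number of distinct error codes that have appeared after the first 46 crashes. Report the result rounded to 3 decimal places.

30.259

For each error code, P(seen in 46 crashes) = 1 - (49/50)^46 = 0.6052.
By linearity of expectation, E[distinct seen] = 50·(1 - (49/50)^46) = 30.2590.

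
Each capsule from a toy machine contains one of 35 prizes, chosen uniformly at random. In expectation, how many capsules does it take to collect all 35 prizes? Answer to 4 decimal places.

145.1373

After k distinct prizes have appeared, the next capsule gives a new one with probability (35-k)/35, so the expected wait for the (k+1)-th is 35/(35-k).
E[T] = 35/35 + 35/34 + 35/33 + ... + 35/2 + 35/1 = 35·H_{35}.
H_{35} = 4.14678, so E[T] = 145.13735.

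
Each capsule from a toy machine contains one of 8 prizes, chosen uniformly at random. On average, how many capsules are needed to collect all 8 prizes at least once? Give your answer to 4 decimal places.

21.7429

Split into phases: going from k distinct to k+1 distinct takes on average 8/(8-k) capsules.
E[T] = 8/8 + 8/7 + 8/6 + ... + 8/2 + 8/1 = 8·H_{8}.
H_{8} = 2.71786, so E[T] = 21.74286.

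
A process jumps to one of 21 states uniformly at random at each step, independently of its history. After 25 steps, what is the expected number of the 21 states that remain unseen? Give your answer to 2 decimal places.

For each state, P(unseen after 25) = (20/21)^25 = 0.295.
By linearity of expectation, E[unseen] = 21·(20/21)^25 = 6.201.

6.20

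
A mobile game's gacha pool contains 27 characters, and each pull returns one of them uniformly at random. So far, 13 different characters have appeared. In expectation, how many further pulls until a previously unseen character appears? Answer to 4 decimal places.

The number of pulls until the next new character is geometric with success probability 14/27, so its mean is 27/14.
E = 27/14 = 1.92857.

1.9286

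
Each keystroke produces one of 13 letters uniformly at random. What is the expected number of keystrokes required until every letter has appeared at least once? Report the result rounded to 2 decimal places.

41.34

After k distinct letters have appeared, the next keystroke gives a new one with probability (13-k)/13, so the expected wait for the (k+1)-th is 13/(13-k).
E[T] = 13/13 + 13/12 + 13/11 + ... + 13/2 + 13/1 = 13·H_{13}.
H_{13} = 3.180, so E[T] = 41.342.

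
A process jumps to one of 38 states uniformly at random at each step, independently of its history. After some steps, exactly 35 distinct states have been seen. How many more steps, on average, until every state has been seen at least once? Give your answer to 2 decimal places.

69.67

The wait to go from k to k+1 distinct states is geometric with mean 38/(38-k).
Sum over k = 35,...,37: E = 38/3 + 38/2 + 38/1 = 69.667.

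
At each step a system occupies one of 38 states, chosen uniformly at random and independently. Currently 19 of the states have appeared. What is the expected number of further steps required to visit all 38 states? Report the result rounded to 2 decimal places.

The wait to go from k to k+1 distinct states is geometric with mean 38/(38-k).
Sum over k = 19,...,37: E = 38/19 + 38/18 + 38/17 + ... + 38/2 + 38/1 = 134.814.

134.81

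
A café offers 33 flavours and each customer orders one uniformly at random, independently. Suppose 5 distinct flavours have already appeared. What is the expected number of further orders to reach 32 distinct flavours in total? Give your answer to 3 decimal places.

96.597

With k distinct flavours already seen, the next new one takes an expected 33/(33-k) orders.
Sum over k = 5,...,31: E = 33/28 + 33/27 + 33/26 + ... + 33/3 + 33/2 = 96.5966.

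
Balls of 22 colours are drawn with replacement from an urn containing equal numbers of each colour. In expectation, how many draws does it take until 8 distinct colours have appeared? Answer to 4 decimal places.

With k distinct colours already seen, the next new one arrives after an expected 22/(22-k) draws.
Sum over k = 0,...,7: E = 22/22 + 22/21 + 22/20 + ... + 22/16 + 22/15 = 9.66352.

9.6635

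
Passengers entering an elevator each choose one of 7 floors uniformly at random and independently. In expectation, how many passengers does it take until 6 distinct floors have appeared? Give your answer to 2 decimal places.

With k distinct floors already seen, the next new one arrives after an expected 7/(7-k) passengers.
Sum over k = 0,...,5: E = 7/7 + 7/6 + 7/5 + 7/4 + 7/3 + 7/2 = 11.150.

11.15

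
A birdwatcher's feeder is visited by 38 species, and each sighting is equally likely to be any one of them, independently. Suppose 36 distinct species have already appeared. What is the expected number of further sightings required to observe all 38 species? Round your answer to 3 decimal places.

57.000

From k distinct to k+1 distinct takes on average 38/(38-k) sightings.
Sum over k = 36,...,37: E = 38/2 + 38/1 = 57.0000.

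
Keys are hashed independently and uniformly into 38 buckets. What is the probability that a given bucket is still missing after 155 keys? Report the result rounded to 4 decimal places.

On each key the fixed bucket fails to appear with probability 37/38.
P(still missing after 155) = (37/38)^155 = 0.01603.

0.0160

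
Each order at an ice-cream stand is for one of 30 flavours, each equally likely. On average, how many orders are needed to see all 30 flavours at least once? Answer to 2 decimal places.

After k distinct flavours have appeared, the next order gives a new one with probability (30-k)/30, so the expected wait for the (k+1)-th is 30/(30-k).
E[T] = 30/30 + 30/29 + 30/28 + ... + 30/2 + 30/1 = 30·H_{30}.
H_{30} = 3.995, so E[T] = 119.850.

119.85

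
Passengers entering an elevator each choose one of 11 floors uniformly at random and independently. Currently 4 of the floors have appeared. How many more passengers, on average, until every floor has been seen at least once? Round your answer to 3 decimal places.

28.521

From k distinct to k+1 distinct takes on average 11/(11-k) passengers.
Sum over k = 4,...,10: E = 11/7 + 11/6 + 11/5 + ... + 11/2 + 11/1 = 28.5214.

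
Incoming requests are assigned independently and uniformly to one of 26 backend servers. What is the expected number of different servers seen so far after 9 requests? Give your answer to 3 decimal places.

7.733

For each server, P(seen in 9 requests) = 1 - (25/26)^9 = 0.2974.
By linearity of expectation, E[distinct seen] = 26·(1 - (25/26)^9) = 7.7327.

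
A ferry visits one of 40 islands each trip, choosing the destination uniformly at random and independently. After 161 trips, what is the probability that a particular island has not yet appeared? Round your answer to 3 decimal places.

0.017

On each trip the fixed island fails to appear with probability 39/40.
P(still missing after 161) = (39/40)^161 = 0.0170.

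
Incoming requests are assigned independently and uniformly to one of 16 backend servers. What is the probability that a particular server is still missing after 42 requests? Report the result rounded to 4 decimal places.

0.0665

On each request the fixed server fails to appear with probability 15/16.
P(still missing after 42) = (15/16)^42 = 0.06650.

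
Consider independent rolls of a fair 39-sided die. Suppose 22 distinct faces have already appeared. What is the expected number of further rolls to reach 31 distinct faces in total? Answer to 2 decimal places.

28.15

The wait to go from k to k+1 distinct faces is geometric with mean 39/(39-k).
Sum over k = 22,...,30: E = 39/17 + 39/16 + 39/15 + ... + 39/10 + 39/9 = 28.146.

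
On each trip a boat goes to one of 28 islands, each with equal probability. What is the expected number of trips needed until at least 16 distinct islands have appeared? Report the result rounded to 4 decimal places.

Going from k to k+1 distinct takes a geometric number of trips with mean 28/(28-k).
Sum over k = 0,...,15: E = 28/28 + 28/27 + 28/26 + ... + 28/14 + 28/13 = 23.07089.

23.0709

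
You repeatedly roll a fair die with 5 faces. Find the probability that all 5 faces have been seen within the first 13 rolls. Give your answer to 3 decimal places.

0.738

By inclusion–exclusion over which faces are missing,
P(all seen) = Σ_{j=0}^{5} (-1)^j C(5,j)((5-j)/5)^13
= 1.0000 - 0.2749 + 0.0131 - 0.0001 + 0.0000 - 0.0000
= 0.7381.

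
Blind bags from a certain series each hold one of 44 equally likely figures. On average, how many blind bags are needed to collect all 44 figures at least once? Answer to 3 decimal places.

After k distinct figures have appeared, the next blind bag gives a new one with probability (44-k)/44, so the expected wait for the (k+1)-th is 44/(44-k).
E[T] = 44/44 + 44/43 + 44/42 + ... + 44/2 + 44/1 = 44·H_{44}.
H_{44} = 4.3727, so E[T] = 192.3999.

192.400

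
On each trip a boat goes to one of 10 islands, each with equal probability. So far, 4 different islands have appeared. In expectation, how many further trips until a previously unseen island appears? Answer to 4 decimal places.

The number of trips until the next new island is geometric with success probability 6/10, so its mean is 10/6.
E = 10/6 = 1.66667.

1.6667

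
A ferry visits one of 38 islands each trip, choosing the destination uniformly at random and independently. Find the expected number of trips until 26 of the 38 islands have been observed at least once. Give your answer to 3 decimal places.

42.738

Going from k to k+1 distinct takes a geometric number of trips with mean 38/(38-k).
Sum over k = 0,...,25: E = 38/38 + 38/37 + 38/36 + ... + 38/14 + 38/13 = 42.7383.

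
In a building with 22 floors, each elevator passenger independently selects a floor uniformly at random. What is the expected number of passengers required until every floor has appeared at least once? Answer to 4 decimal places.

The wait to go from k to k+1 distinct floors is geometric with mean 22/(22-k).
E[T] = 22/22 + 22/21 + 22/20 + ... + 22/2 + 22/1 = 22·H_{22}.
H_{22} = 3.69081, so E[T] = 81.19789.

81.1979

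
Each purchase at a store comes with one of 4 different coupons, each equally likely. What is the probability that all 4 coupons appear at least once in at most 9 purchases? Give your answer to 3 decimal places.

0.711

By inclusion–exclusion over which coupons are missing,
P(all seen) = Σ_{j=0}^{4} (-1)^j C(4,j)((4-j)/4)^9
= 1.0000 - 0.3003 + 0.0117 - 0.0000 + 0.0000
= 0.7114.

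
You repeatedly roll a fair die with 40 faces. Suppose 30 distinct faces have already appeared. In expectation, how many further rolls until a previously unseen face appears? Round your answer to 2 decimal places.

4.00

Each roll yields a new face with probability (40-30)/40 = 10/40, so the wait is geometric with mean 40/10.
E = 40/10 = 4.000.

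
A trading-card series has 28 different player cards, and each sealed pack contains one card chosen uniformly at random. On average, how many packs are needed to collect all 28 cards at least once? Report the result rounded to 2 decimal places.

109.96

After k distinct cards have appeared, the next pack gives a new one with probability (28-k)/28, so the expected wait for the (k+1)-th is 28/(28-k).
E[T] = 28/28 + 28/27 + 28/26 + ... + 28/2 + 28/1 = 28·H_{28}.
H_{28} = 3.927, so E[T] = 109.961.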